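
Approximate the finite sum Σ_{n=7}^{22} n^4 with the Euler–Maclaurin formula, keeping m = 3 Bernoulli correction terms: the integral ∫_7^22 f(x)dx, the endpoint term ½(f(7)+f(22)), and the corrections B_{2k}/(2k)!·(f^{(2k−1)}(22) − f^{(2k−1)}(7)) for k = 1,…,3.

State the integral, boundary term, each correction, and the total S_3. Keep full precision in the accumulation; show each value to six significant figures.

S_3 ≈ 1.14913e+06

Integral: ∫_7^22 x^4 dx = 1.02736e+06.
Boundary: ½(f(7) + f(22)) = ½(2401.00 + 234256) = 118328.
So far: 1.14569e+06.
k=1: B_{2}/(2)! × [f^{(1)}(22) − f^{(1)}(7)] = 1/12 × (42592.0 − 1372.00) = 3435.00.
Running total after k=1: 1.14913e+06.
k=2: B_{4}/(4)! × [f^{(3)}(22) − f^{(3)}(7)] = −1/720 × (528.000 − 168.000) = -0.500000.
Running total after k=2: 1.14913e+06.
k=3: B_{6}/(6)! × [f^{(5)}(22) − f^{(5)}(7)] = 1/30240 × (0.00000 − 0.00000) = 0.00000.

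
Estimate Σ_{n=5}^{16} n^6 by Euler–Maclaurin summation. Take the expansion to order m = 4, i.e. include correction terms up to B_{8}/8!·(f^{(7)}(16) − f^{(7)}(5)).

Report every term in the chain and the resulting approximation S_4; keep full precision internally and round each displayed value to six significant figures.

The integral term ∫_5^16 x^6 dx = 3.83368e+07.
½[f(5) + f(16)] = ½[15625.0 + 1.67772e+07] = 8.39642e+06.
Integral + boundary = 4.67332e+07.
k=1: B_{2}/(2)! × [f^{(1)}(16) − f^{(1)}(5)] = 1/12 × (6.29146e+06 − 18750.0) = 522726.
Partial sum through k=1: 4.72559e+07.
k=2: B_{4}/(4)! × [f^{(3)}(16) − f^{(3)}(5)] = −1/720 × (491520 − 15000.0) = -661.833.
Partial sum through k=2: 4.72552e+07.
k=3: B_{6}/(6)! × [f^{(5)}(16) − f^{(5)}(5)] = 1/30240 × (11520.0 − 3600.00) = 0.261905.
Partial sum through k=3: 4.72552e+07.
k=4: B_{8}/(8)! × [f^{(7)}(16) − f^{(7)}(5)] = −1/1209600 × (0.00000 − 0.00000) = 0.00000.

S_4 ≈ 4.72552e+07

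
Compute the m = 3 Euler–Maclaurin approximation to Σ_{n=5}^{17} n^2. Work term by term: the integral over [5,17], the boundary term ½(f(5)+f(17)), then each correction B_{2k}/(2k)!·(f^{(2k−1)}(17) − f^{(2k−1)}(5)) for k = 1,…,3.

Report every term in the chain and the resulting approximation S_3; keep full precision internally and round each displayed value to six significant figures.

Integral: ∫_5^17 x^2 dx = 1596.00.
Boundary: ½(f(5) + f(17)) = ½(25.0000 + 289.000) = 157.000.
Integral + boundary = 1753.00.
Order-1 term: 1/12 · (34.0000 − 10.0000) = 2.00000.
After k=1: 1755.00.
Order-2 term: −1/720 · (0.00000 − 0.00000) = 0.00000.
After k=2: 1755.00.
Order-3 term: 1/30240 · (0.00000 − 0.00000) = 0.00000.

S_3 ≈ 1755.00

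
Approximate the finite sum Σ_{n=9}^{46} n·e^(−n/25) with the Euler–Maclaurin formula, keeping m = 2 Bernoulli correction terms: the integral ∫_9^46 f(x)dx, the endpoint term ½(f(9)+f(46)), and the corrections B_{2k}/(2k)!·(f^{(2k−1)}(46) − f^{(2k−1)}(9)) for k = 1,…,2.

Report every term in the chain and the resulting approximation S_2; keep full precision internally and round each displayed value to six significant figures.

S_2 ≈ 317.868

The integral term ∫_9^46 x·e^(−x/25) dx = 311.124.
Endpoint term: (f(9) + f(46))/2 = (6.27909 + 7.30560)/2 = 6.79234.
Running total after boundary: 317.916.
k=1: B_{2}/(2)! × [f^{(1)}(46) − f^{(1)}(9)] = 1/12 × (-0.133407 − 0.446513) = -0.0483266.
Running total after k=1: 317.868.
k=2: B_{4}/(4)! × [f^{(3)}(46) − f^{(3)}(9)] = −1/720 × (0.000294765 − 0.00294698) = 3.68364e-06.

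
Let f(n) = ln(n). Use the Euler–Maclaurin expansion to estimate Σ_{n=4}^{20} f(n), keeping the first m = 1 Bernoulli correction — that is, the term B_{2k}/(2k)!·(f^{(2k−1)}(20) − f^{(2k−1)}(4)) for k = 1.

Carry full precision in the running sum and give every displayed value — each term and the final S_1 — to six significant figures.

The integral term ∫_4^20 ln(x) dx = 38.3695.
½[f(4) + f(20)] = ½[1.38629 + 2.99573] = 2.19101.
Running total after boundary: 40.5605.
k=1: B_{2}/(2)! × [f^{(1)}(20) − f^{(1)}(4)] = 1/12 × (0.0500000 − 0.250000) = -0.0166667.

S_1 ≈ 40.5438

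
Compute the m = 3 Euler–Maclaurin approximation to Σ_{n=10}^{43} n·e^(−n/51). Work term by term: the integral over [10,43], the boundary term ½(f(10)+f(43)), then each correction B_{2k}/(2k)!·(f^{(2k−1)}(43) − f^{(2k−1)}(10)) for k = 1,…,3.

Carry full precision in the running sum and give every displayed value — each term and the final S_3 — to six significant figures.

S_3 ≈ 507.255

Integral: ∫_10^43 x·e^(−x/51) dx = 493.942.
½[f(10) + f(43)] = ½[8.21948 + 18.5054] = 13.3624.
So far: 507.304.
Order-1 term: 1/12 · (0.0675072 − 0.660782) = -0.0494395.
Running total after k=1: 507.255.
Order-2 term: −1/720 · (0.000356872 − 0.000886073) = 7.35002e-07.
Running total after k=2: 507.255.
Order-3 term: 1/30240 · (2.64433e-07 − 5.83659e-07) = -1.05564e-11.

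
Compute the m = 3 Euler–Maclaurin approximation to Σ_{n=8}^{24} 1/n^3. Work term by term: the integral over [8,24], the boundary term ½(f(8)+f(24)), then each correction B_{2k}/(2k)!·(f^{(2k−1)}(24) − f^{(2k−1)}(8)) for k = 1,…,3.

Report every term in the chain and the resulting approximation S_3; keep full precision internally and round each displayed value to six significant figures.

S_3 ≈ 0.00801715

∫_8^24 1/x^3 dx evaluates to 0.00694444.
½[f(8) + f(24)] = ½[0.00195312 + 7.23380e-05] = 0.00101273.
So far: 0.00795718.
Correction k=1: B_{2}/2! · (f^{(1)}(24) − f^{(1)}(8)) = 1/12 · (-9.04225e-06 − (-0.000732422)) = 6.02816e-05.
After k=1: 0.00801746.
Correction k=2: B_{4}/4! · (f^{(3)}(24) − f^{(3)}(8)) = −1/720 · (-3.13967e-07 − (-0.000228882)) = -3.17455e-07.
After k=2: 0.00801714.
Correction k=3: B_{6}/6! · (f^{(5)}(24) − f^{(5)}(8)) = 1/30240 · (-2.28934e-08 − (-0.000150204)) = 4.96630e-09.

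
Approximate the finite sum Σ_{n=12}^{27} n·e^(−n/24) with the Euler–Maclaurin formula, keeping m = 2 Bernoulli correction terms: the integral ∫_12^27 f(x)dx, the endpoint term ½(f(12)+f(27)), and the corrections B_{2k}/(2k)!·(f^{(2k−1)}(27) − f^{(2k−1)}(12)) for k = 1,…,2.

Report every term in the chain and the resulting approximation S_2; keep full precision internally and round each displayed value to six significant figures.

Integral: ∫_12^27 x·e^(−x/24) dx = 126.668.
Endpoint term: (f(12) + f(27))/2 = (7.27837 + 8.76562)/2 = 8.02199.
Running total after boundary: 134.690.
k=1: B_{2}/(2)! × [f^{(1)}(27) − f^{(1)}(12)] = 1/12 × (-0.0405816 − 0.303265) = -0.0286539.
Partial sum through k=1: 134.661.
k=2: B_{4}/(4)! × [f^{(3)}(27) − f^{(3)}(12)] = −1/720 × (0.00105681 − 0.00263251) = 2.18847e-06.

S_2 ≈ 134.661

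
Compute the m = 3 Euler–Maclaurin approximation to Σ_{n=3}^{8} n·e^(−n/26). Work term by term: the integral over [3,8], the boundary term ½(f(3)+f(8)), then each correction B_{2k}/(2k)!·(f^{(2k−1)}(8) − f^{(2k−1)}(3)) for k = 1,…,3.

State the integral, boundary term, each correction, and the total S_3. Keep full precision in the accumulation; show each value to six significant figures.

S_3 ≈ 26.2204

∫_3^8 x·e^(−x/26) dx evaluates to 21.9666.
Endpoint term: (f(3) + f(8))/2 = (2.67307 + 5.88113)/2 = 4.27710.
So far: 26.2437.
Order-1 term: 1/12 · (0.508944 − 0.788213) = -0.0232724.
After k=1: 26.2204.
Order-2 term: −1/720 · (0.00292785 − 0.00380216) = 1.21432e-06.
After k=2: 26.2204.
Order-3 term: 1/30240 · (7.54856e-06 − 9.52415e-06) = -6.53303e-11.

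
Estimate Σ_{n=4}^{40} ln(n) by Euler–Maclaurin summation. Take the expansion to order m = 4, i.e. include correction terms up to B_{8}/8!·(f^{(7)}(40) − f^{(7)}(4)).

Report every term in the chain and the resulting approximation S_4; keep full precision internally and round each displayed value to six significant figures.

S_4 ≈ 108.529

Integral: ∫_4^40 ln(x) dx = 106.010.
½[f(4) + f(40)] = ½[1.38629 + 3.68888] = 2.53759.
Running total after boundary: 108.548.
k=1: B_{2}/(2)! × [f^{(1)}(40) − f^{(1)}(4)] = 1/12 × (0.0250000 − 0.250000) = -0.0187500.
Partial sum through k=1: 108.529.
k=2: B_{4}/(4)! × [f^{(3)}(40) − f^{(3)}(4)] = −1/720 × (3.12500e-05 − 0.0312500) = 4.33594e-05.
Partial sum through k=2: 108.529.
k=3: B_{6}/(6)! × [f^{(5)}(40) − f^{(5)}(4)] = 1/30240 × (2.34375e-07 − 0.0234375) = -7.75042e-07.
Partial sum through k=3: 108.529.
k=4: B_{8}/(8)! × [f^{(7)}(40) − f^{(7)}(4)] = −1/1209600 × (4.39453e-09 − 0.0439453) = 3.63304e-08.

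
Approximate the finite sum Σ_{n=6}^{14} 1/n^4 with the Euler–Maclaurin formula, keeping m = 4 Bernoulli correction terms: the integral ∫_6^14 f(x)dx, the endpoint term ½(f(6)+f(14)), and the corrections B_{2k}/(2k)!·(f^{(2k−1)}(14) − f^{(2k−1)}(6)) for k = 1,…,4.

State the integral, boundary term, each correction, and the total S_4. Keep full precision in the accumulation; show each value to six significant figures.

S_4 ≈ 0.00186222

The integral term ∫_6^14 1/x^4 dx = 0.00142173.
Boundary: ½(f(6) + f(14)) = ½(0.000771605 + 2.60308e-05) = 0.000398818.
Integral + boundary = 0.00182055.
Correction k=1: B_{2}/2! · (f^{(1)}(14) − f^{(1)}(6)) = 1/12 · (-7.43738e-06 − (-0.000514403)) = 4.22472e-05.
Partial sum through k=1: 0.00186280.
Correction k=2: B_{4}/4! · (f^{(3)}(14) − f^{(3)}(6)) = −1/720 · (-1.13837e-06 − (-0.000428669)) = -5.93793e-07.
Partial sum through k=2: 0.00186220.
Correction k=3: B_{6}/6! · (f^{(5)}(14) − f^{(5)}(6)) = 1/30240 · (-3.25250e-07 − (-0.000666819)) = 2.20401e-08.
Partial sum through k=3: 0.00186223.
Correction k=4: B_{8}/8! · (f^{(7)}(14) − f^{(7)}(6)) = −1/1209600 · (-1.49349e-07 − (-0.00166705)) = -1.37806e-09.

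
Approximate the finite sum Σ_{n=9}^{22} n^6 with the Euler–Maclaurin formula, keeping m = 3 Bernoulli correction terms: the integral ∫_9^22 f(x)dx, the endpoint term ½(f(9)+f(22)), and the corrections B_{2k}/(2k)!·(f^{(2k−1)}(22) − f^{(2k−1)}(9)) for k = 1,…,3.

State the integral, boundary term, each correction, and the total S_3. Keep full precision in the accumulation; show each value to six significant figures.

S_3 ≈ 4.15155e+08

The integral term ∫_9^22 x^6 dx = 3.55654e+08.
Boundary: ½(f(9) + f(22)) = ½(531441 + 1.13380e+08) = 5.69557e+07.
Integral + boundary = 4.12609e+08.
Order-1 term: 1/12 · (3.09218e+07 − 354294) = 2.54729e+06.
Partial sum through k=1: 4.15157e+08.
Order-2 term: −1/720 · (1.27776e+06 − 87480.0) = -1653.17.
Partial sum through k=2: 4.15155e+08.
Order-3 term: 1/30240 · (15840.0 − 6480.00) = 0.309524.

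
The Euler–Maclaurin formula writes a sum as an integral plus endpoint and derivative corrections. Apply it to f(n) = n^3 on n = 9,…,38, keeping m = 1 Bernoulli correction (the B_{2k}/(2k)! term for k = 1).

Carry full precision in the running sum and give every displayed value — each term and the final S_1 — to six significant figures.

S_1 ≈ 547785

The integral term ∫_9^38 x^3 dx = 519644.
½[f(9) + f(38)] = ½[729.000 + 54872.0] = 27800.5.
Running total after boundary: 547444.
Correction k=1: B_{2}/2! · (f^{(1)}(38) − f^{(1)}(9)) = 1/12 · (4332.00 − 243.000) = 340.750.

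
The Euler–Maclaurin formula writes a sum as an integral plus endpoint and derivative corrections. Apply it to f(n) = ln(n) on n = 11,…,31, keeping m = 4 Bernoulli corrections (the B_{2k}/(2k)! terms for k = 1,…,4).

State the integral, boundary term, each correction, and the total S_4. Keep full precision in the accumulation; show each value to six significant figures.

∫_11^31 ln(x) dx evaluates to 60.0768.
Boundary: ½(f(11) + f(31)) = ½(2.39790 + 3.43399) = 2.91594.
So far: 62.9927.
Order-1 term: 1/12 · (0.0322581 − 0.0909091) = -0.00488759.
After k=1: 62.9878.
Order-2 term: −1/720 · (6.71344e-05 − 0.00150263) = 1.99374e-06.
After k=2: 62.9878.
Order-3 term: 1/30240 · (8.38306e-07 − 0.000149021) = -4.90023e-09.
After k=3: 62.9878.
Order-4 term: −1/1209600 · (2.61698e-08 − 3.69474e-05) = 3.05235e-11.

S_4 ≈ 62.9878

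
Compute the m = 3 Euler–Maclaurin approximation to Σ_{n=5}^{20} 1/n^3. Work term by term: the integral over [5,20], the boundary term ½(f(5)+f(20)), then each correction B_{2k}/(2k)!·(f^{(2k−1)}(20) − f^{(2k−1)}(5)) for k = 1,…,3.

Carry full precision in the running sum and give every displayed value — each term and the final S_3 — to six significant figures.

∫_5^20 1/x^3 dx evaluates to 0.0187500.
Boundary: ½(f(5) + f(20)) = ½(0.00800000 + 0.000125000) = 0.00406250.
Running total after boundary: 0.0228125.
k=1: B_{2}/(2)! × [f^{(1)}(20) − f^{(1)}(5)] = 1/12 × (-1.87500e-05 − (-0.00480000)) = 0.000398437.
Running total after k=1: 0.0232109.
k=2: B_{4}/(4)! × [f^{(3)}(20) − f^{(3)}(5)] = −1/720 × (-9.37500e-07 − (-0.00384000)) = -5.33203e-06.
Running total after k=2: 0.0232056.
k=3: B_{6}/(6)! × [f^{(5)}(20) − f^{(5)}(5)] = 1/30240 × (-9.84375e-08 − (-0.00645120)) = 2.13330e-07.

S_3 ≈ 0.0232058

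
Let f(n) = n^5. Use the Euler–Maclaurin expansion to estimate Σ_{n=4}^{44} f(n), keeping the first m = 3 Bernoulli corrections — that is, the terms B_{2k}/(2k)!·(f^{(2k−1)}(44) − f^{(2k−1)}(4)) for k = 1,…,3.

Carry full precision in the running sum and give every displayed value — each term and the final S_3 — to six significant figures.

∫_4^44 x^5 dx evaluates to 1.20938e+09.
½[f(4) + f(44)] = ½[1024.00 + 1.64916e+08] = 8.24586e+07.
Running total after boundary: 1.29184e+09.
k=1: B_{2}/(2)! × [f^{(1)}(44) − f^{(1)}(4)] = 1/12 × (1.87405e+07 − 1280.00) = 1.56160e+06.
Partial sum through k=1: 1.29341e+09.
k=2: B_{4}/(4)! × [f^{(3)}(44) − f^{(3)}(4)] = −1/720 × (116160 − 960.000) = -160.000.
Partial sum through k=2: 1.29341e+09.
k=3: B_{6}/(6)! × [f^{(5)}(44) − f^{(5)}(4)] = 1/30240 × (120.000 − 120.000) = 0.00000.

S_3 ≈ 1.29341e+09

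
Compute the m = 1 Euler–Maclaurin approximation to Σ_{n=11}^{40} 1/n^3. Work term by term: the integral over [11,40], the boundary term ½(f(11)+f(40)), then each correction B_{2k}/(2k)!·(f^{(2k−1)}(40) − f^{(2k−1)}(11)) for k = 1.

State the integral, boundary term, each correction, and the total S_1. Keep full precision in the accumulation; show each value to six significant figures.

The integral term ∫_11^40 1/x^3 dx = 0.00381973.
Boundary: ½(f(11) + f(40)) = ½(0.000751315 + 1.56250e-05) = 0.000383470.
Running total after boundary: 0.00420320.
k=1: B_{2}/(2)! × [f^{(1)}(40) − f^{(1)}(11)] = 1/12 × (-1.17187e-06 − (-0.000204904)) = 1.69777e-05.

S_1 ≈ 0.00422018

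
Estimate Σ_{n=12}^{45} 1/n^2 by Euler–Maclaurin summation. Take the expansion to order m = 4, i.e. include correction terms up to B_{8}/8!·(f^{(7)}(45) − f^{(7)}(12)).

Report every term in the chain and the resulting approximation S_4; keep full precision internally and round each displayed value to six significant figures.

The integral term ∫_12^45 1/x^2 dx = 0.0611111.
Boundary: ½(f(12) + f(45)) = ½(0.00694444 + 0.000493827) = 0.00371914.
So far: 0.0648302.
Order-1 term: 1/12 · (-2.19479e-05 − (-0.00115741)) = 9.46216e-05.
After k=1: 0.0649249.
Order-2 term: −1/720 · (-1.30061e-07 − (-9.64506e-05)) = -1.33779e-07.
After k=2: 0.0649247.
Order-3 term: 1/30240 · (-1.92684e-09 − (-2.00939e-05)) = 6.64416e-10.
After k=3: 0.0649247.
Order-4 term: −1/1209600 · (-5.32854e-11 − (-7.81429e-06)) = -6.46018e-12.

S_4 ≈ 0.0649247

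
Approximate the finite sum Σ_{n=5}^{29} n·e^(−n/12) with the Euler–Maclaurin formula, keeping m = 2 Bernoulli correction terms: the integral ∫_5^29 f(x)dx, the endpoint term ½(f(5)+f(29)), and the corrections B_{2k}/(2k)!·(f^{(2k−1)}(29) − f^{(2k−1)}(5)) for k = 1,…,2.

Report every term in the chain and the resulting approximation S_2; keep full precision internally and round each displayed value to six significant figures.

S_2 ≈ 93.4888

∫_5^29 x·e^(−x/12) dx evaluates to 90.5896.
Endpoint term: (f(5) + f(29))/2 = (3.29620 + 2.58734)/2 = 2.94177.
So far: 93.5313.
Order-1 term: 1/12 · (-0.126393 − 0.384557) = -0.0425792.
Partial sum through k=1: 93.4888.
Order-2 term: −1/720 · (0.000361418 − 0.0118267) = 1.59239e-05.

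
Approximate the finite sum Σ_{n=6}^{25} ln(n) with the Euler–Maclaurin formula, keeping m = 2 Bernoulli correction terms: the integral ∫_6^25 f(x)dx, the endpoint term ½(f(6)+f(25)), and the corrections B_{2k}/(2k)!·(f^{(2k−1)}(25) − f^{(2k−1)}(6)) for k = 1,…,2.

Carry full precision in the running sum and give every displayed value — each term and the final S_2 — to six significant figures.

The integral term ∫_6^25 ln(x) dx = 50.7213.
Boundary: ½(f(6) + f(25)) = ½(1.79176 + 3.21888) = 2.50532.
So far: 53.2267.
Correction k=1: B_{2}/2! · (f^{(1)}(25) − f^{(1)}(6)) = 1/12 · (0.0400000 − 0.166667) = -0.0105556.
Partial sum through k=1: 53.2161.
Correction k=2: B_{4}/4! · (f^{(3)}(25) − f^{(3)}(6)) = −1/720 · (0.000128000 − 0.00925926) = 1.26823e-05.

S_2 ≈ 53.2161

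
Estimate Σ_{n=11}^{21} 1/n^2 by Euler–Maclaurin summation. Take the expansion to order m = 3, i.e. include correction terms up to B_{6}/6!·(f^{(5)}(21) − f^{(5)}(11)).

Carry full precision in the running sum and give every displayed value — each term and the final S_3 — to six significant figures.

The integral term ∫_11^21 1/x^2 dx = 0.0432900.
Boundary: ½(f(11) + f(21)) = ½(0.00826446 + 0.00226757) = 0.00526602.
So far: 0.0485561.
Order-1 term: 1/12 · (-0.000215959 − (-0.00150263)) = 0.000107223.
Running total after k=1: 0.0486633.
Order-2 term: −1/720 · (-5.87645e-06 − (-0.000149021)) = -1.98812e-07.
Running total after k=2: 0.0486631.
Order-3 term: 1/30240 · (-3.99758e-07 − (-3.69474e-05)) = 1.20859e-09.

S_3 ≈ 0.0486631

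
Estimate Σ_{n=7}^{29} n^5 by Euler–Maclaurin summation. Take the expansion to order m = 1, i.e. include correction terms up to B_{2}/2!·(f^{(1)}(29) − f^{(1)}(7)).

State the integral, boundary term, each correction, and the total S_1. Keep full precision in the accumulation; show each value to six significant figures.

S_1 ≈ 1.09675e+08

Integral: ∫_7^29 x^5 dx = 9.91176e+07.
½[f(7) + f(29)] = ½[16807.0 + 2.05111e+07] = 1.02640e+07.
Integral + boundary = 1.09382e+08.
Correction k=1: B_{2}/2! · (f^{(1)}(29) − f^{(1)}(7)) = 1/12 · (3.53640e+06 − 12005.0) = 293700.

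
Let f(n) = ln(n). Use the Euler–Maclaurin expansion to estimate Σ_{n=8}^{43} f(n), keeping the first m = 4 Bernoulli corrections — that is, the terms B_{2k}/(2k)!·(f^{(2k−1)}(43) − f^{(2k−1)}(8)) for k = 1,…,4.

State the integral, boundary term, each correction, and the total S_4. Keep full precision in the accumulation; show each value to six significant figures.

S_4 ≈ 113.008

Integral: ∫_8^43 ln(x) dx = 110.096.
Endpoint term: (f(8) + f(43))/2 = (2.07944 + 3.76120)/2 = 2.92032.
So far: 113.016.
Correction k=1: B_{2}/2! · (f^{(1)}(43) − f^{(1)}(8)) = 1/12 · (0.0232558 − 0.125000) = -0.00847868.
After k=1: 113.008.
Correction k=2: B_{4}/4! · (f^{(3)}(43) − f^{(3)}(8)) = −1/720 · (2.51550e-05 − 0.00390625) = 5.39041e-06.
After k=2: 113.008.
Correction k=3: B_{6}/6! · (f^{(5)}(43) − f^{(5)}(8)) = 1/30240 · (1.63256e-07 − 0.000732422) = -2.42149e-08.
After k=3: 113.008.
Correction k=4: B_{8}/8! · (f^{(7)}(43) − f^{(7)}(8)) = −1/1209600 · (2.64883e-09 − 0.000343323) = 2.83829e-10.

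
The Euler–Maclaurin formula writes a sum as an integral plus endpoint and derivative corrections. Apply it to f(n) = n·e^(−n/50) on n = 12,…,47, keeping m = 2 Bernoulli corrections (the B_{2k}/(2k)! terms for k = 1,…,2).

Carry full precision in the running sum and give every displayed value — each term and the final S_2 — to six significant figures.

S_2 ≈ 557.853

The integral term ∫_12^47 x·e^(−x/50) dx = 544.001.
Endpoint term: (f(12) + f(47))/2 = (9.43953 + 18.3595)/2 = 13.8995.
So far: 557.901.
Order-1 term: 1/12 · (0.0234377 − 0.597837) = -0.0478666.
After k=1: 557.853.
Order-2 term: −1/720 · (0.000321877 − 0.000868437) = 7.59111e-07.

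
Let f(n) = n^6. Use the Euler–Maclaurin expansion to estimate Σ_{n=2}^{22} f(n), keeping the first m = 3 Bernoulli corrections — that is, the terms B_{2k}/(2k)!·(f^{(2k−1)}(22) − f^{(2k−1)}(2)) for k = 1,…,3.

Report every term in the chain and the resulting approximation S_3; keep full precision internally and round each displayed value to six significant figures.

S_3 ≈ 4.15602e+08

Integral: ∫_2^22 x^6 dx = 3.56337e+08.
Endpoint term: (f(2) + f(22))/2 = (64.0000 + 1.13380e+08)/2 = 5.66900e+07.
Integral + boundary = 4.13027e+08.
Correction k=1: B_{2}/2! · (f^{(1)}(22) − f^{(1)}(2)) = 1/12 · (3.09218e+07 − 192.000) = 2.57680e+06.
After k=1: 4.15604e+08.
Correction k=2: B_{4}/4! · (f^{(3)}(22) − f^{(3)}(2)) = −1/720 · (1.27776e+06 − 960.000) = -1773.33.
After k=2: 4.15602e+08.
Correction k=3: B_{6}/6! · (f^{(5)}(22) − f^{(5)}(2)) = 1/30240 · (15840.0 − 1440.00) = 0.476190.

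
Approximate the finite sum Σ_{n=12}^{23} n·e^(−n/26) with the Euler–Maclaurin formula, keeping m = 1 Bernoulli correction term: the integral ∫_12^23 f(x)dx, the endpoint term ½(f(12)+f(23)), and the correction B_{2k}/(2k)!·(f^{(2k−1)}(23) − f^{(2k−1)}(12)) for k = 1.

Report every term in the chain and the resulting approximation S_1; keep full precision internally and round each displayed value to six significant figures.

Integral: ∫_12^23 x·e^(−x/26) dx = 96.7493.
Endpoint term: (f(12) + f(23))/2 = (7.56376 + 9.49608)/2 = 8.52992.
So far: 105.279.
k=1: B_{2}/(2)! × [f^{(1)}(23) − f^{(1)}(12)] = 1/12 × (0.0476392 − 0.339399) = -0.0243134.

S_1 ≈ 105.255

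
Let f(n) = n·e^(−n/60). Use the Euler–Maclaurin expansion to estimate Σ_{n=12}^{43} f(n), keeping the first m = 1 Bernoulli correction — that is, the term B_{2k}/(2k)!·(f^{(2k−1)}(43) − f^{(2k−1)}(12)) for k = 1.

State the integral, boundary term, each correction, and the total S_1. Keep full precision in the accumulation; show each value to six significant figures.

The integral term ∫_12^43 x·e^(−x/60) dx = 518.744.
Boundary: ½(f(12) + f(43)) = ½(9.82477 + 21.0002) = 15.4125.
So far: 534.157.
Correction k=1: B_{2}/2! · (f^{(1)}(43) − f^{(1)}(12)) = 1/12 · (0.138374 − 0.654985) = -0.0430509.

S_1 ≈ 534.114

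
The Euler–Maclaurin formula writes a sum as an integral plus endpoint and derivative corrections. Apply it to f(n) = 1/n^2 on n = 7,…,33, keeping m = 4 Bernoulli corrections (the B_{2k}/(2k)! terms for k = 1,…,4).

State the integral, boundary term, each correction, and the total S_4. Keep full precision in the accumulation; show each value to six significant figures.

∫_7^33 1/x^2 dx evaluates to 0.112554.
Boundary: ½(f(7) + f(33)) = ½(0.0204082 + 0.000918274) = 0.0106632.
Running total after boundary: 0.123217.
k=1: B_{2}/(2)! × [f^{(1)}(33) − f^{(1)}(7)] = 1/12 × (-5.56529e-05 − (-0.00583090)) = 0.000481271.
After k=1: 0.123699.
k=2: B_{4}/(4)! × [f^{(3)}(33) − f^{(3)}(7)] = −1/720 × (-6.13256e-07 − (-0.00142798)) = -1.98245e-06.
After k=2: 0.123697.
k=3: B_{6}/(6)! × [f^{(5)}(33) − f^{(5)}(7)] = 1/30240 × (-1.68941e-08 − (-0.000874271)) = 2.89105e-08.
After k=3: 0.123697.
k=4: B_{8}/(8)! × [f^{(7)}(33) − f^{(7)}(7)] = −1/1209600 × (-8.68750e-10 − (-0.000999167)) = -8.26030e-10.

S_4 ≈ 0.123697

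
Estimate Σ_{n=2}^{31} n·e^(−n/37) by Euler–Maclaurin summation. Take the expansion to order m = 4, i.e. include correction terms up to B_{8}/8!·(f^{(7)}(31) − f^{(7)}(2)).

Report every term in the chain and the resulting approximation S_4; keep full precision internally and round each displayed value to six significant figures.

S_4 ≈ 286.120

The integral term ∫_2^31 x·e^(−x/37) dx = 278.536.
½[f(2) + f(31)] = ½[1.89476 + 13.4120] = 7.65338.
Running total after boundary: 286.189.
k=1: B_{2}/(2)! × [f^{(1)}(31) − f^{(1)}(2)] = 1/12 × (0.0701586 − 0.896171) = -0.0688344.
After k=1: 286.120.
k=2: B_{4}/(4)! × [f^{(3)}(31) − f^{(3)}(2)] = −1/720 × (0.000683308 − 0.00203867) = 1.88244e-06.
After k=2: 286.120.
k=3: B_{6}/(6)! × [f^{(5)}(31) − f^{(5)}(2)] = 1/30240 × (9.60824e-07 − 2.50016e-06) = -5.09038e-11.
After k=3: 286.120.
k=4: B_{8}/(8)! × [f^{(7)}(31) − f^{(7)}(2)] = −1/1209600 × (1.03909e-09 − 2.56475e-09) = 1.26129e-15.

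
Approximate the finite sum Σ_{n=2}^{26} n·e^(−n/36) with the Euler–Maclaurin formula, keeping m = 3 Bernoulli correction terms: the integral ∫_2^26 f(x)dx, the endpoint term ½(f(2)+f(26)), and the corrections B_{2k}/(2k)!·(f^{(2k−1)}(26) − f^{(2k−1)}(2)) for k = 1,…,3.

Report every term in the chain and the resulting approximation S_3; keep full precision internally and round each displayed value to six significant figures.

∫_2^26 x·e^(−x/36) dx evaluates to 210.053.
Boundary: ½(f(2) + f(26)) = ½(1.89192 + 12.6275) = 7.25969.
Integral + boundary = 217.313.
Order-1 term: 1/12 · (0.134909 − 0.893406) = -0.0632081.
After k=1: 217.250.
Order-2 term: −1/720 · (0.000853590 − 0.00214917) = 1.79942e-06.
After k=2: 217.250.
Order-3 term: 1/30240 · (1.23695e-06 − 2.78471e-06) = -5.11827e-11.

S_3 ≈ 217.250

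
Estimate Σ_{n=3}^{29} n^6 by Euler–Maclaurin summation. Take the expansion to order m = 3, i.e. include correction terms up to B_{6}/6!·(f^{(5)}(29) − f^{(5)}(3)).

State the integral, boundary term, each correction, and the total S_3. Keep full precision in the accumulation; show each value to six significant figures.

S_3 ≈ 2.77193e+09

∫_3^29 x^6 dx evaluates to 2.46427e+09.
Endpoint term: (f(3) + f(29))/2 = (729.000 + 5.94823e+08)/2 = 2.97412e+08.
Integral + boundary = 2.76168e+09.
k=1: B_{2}/(2)! × [f^{(1)}(29) − f^{(1)}(3)] = 1/12 × (1.23067e+08 − 1458.00) = 1.02555e+07.
Running total after k=1: 2.77194e+09.
k=2: B_{4}/(4)! × [f^{(3)}(29) − f^{(3)}(3)] = −1/720 × (2.92668e+06 − 3240.00) = -4060.33.
Running total after k=2: 2.77193e+09.
k=3: B_{6}/(6)! × [f^{(5)}(29) − f^{(5)}(3)] = 1/30240 × (20880.0 − 2160.00) = 0.619048.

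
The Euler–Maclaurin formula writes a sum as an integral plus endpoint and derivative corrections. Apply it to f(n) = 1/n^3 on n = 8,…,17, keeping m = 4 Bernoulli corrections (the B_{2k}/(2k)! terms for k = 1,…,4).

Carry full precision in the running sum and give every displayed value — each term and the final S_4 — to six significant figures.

Integral: ∫_8^17 1/x^3 dx = 0.00608240.
Endpoint term: (f(8) + f(17))/2 = (0.00195312 + 0.000203542)/2 = 0.00107833.
So far: 0.00716073.
Correction k=1: B_{2}/2! · (f^{(1)}(17) − f^{(1)}(8)) = 1/12 · (-3.59191e-05 − (-0.000732422)) = 5.80419e-05.
Running total after k=1: 0.00721877.
Correction k=2: B_{4}/4! · (f^{(3)}(17) − f^{(3)}(8)) = −1/720 · (-2.48575e-06 − (-0.000228882)) = -3.14439e-07.
Running total after k=2: 0.00721846.
Correction k=3: B_{6}/6! · (f^{(5)}(17) − f^{(5)}(8)) = 1/30240 · (-3.61251e-07 − (-0.000150204)) = 4.95511e-09.
Running total after k=3: 0.00721846.
Correction k=4: B_{8}/8! · (f^{(7)}(17) − f^{(7)}(8)) = −1/1209600 · (-9.00003e-08 − (-0.000168979)) = -1.39624e-10.

S_4 ≈ 0.00721846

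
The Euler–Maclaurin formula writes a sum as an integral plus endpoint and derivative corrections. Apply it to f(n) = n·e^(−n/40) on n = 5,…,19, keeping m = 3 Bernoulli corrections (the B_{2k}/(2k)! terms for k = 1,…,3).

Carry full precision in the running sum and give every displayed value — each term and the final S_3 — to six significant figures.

S_3 ≈ 128.923

The integral term ∫_5^19 x·e^(−x/40) dx = 120.846.
Endpoint term: (f(5) + f(19))/2 = (4.41248 + 11.8158)/2 = 8.11415.
So far: 128.960.
Correction k=1: B_{2}/2! · (f^{(1)}(19) − f^{(1)}(5)) = 1/12 · (0.326490 − 0.772185) = -0.0371413.
Running total after k=1: 128.923.
Correction k=2: B_{4}/4! · (f^{(3)}(19) − f^{(3)}(5)) = −1/720 · (0.000981412 − 0.00158574) = 8.39339e-07.
Running total after k=2: 128.923.
Correction k=3: B_{6}/6! · (f^{(5)}(19) − f^{(5)}(5)) = 1/30240 · (1.09923e-06 − 1.68054e-06) = -1.92231e-11.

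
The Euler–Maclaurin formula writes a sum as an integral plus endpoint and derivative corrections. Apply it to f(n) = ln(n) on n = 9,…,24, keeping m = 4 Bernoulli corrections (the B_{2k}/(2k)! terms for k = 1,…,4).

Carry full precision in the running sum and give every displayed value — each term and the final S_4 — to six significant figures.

Integral: ∫_9^24 ln(x) dx = 41.4983.
½[f(9) + f(24)] = ½[2.19722 + 3.17805] = 2.68764.
Running total after boundary: 44.1859.
Correction k=1: B_{2}/2! · (f^{(1)}(24) − f^{(1)}(9)) = 1/12 · (0.0416667 − 0.111111) = -0.00578704.
Running total after k=1: 44.1801.
Correction k=2: B_{4}/4! · (f^{(3)}(24) − f^{(3)}(9)) = −1/720 · (0.000144676 − 0.00274348) = 3.60946e-06.
Running total after k=2: 44.1801.
Correction k=3: B_{6}/6! · (f^{(5)}(24) − f^{(5)}(9)) = 1/30240 · (3.01408e-06 − 0.000406442) = -1.33409e-08.
Running total after k=3: 44.1801.
Correction k=4: B_{8}/8! · (f^{(7)}(24) − f^{(7)}(9)) = −1/1209600 · (1.56983e-07 − 0.000150534) = 1.24320e-10.

S_4 ≈ 44.1801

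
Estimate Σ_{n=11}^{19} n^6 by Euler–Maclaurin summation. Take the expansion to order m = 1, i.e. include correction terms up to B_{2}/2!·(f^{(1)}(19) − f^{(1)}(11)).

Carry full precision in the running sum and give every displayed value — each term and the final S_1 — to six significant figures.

∫_11^19 x^6 dx evaluates to 1.24912e+08.
Endpoint term: (f(11) + f(19))/2 = (1.77156e+06 + 4.70459e+07)/2 = 2.44087e+07.
Running total after boundary: 1.49321e+08.
Order-1 term: 1/12 · (1.48566e+07 − 966306) = 1.15752e+06.

S_1 ≈ 1.50478e+08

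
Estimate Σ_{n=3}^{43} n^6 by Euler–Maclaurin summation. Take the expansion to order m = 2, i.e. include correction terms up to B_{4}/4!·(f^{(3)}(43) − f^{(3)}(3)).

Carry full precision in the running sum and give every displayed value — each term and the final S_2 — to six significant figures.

∫_3^43 x^6 dx evaluates to 3.88312e+10.
Boundary: ½(f(3) + f(43)) = ½(729.000 + 6.32136e+09) = 3.16068e+09.
So far: 4.19919e+10.
Correction k=1: B_{2}/2! · (f^{(1)}(43) − f^{(1)}(3)) = 1/12 · (8.82051e+08 − 1458.00) = 7.35041e+07.
After k=1: 4.20654e+10.
Correction k=2: B_{4}/4! · (f^{(3)}(43) − f^{(3)}(3)) = −1/720 · (9.54084e+06 − 3240.00) = -13246.7.

S_2 ≈ 4.20654e+10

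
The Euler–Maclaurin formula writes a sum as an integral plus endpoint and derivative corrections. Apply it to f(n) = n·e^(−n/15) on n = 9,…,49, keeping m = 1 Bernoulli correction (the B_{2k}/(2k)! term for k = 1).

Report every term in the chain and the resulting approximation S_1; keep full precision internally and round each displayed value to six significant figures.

S_1 ≈ 164.343

The integral term ∫_9^49 x·e^(−x/15) dx = 160.964.
Endpoint term: (f(9) + f(49))/2 = (4.93930 + 1.86853)/2 = 3.40392.
So far: 164.368.
Correction k=1: B_{2}/2! · (f^{(1)}(49) − f^{(1)}(9)) = 1/12 · (-0.0864355 − 0.219525) = -0.0254967.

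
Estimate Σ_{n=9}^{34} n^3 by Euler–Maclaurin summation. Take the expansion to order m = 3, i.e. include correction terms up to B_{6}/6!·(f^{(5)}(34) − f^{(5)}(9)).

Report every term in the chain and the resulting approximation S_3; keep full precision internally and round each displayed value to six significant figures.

S_3 ≈ 352729

Integral: ∫_9^34 x^3 dx = 332444.
Boundary: ½(f(9) + f(34)) = ½(729.000 + 39304.0) = 20016.5.
Running total after boundary: 352460.
k=1: B_{2}/(2)! × [f^{(1)}(34) − f^{(1)}(9)] = 1/12 × (3468.00 − 243.000) = 268.750.
Partial sum through k=1: 352729.
k=2: B_{4}/(4)! × [f^{(3)}(34) − f^{(3)}(9)] = −1/720 × (6.00000 − 6.00000) = 0.00000.
Partial sum through k=2: 352729.
k=3: B_{6}/(6)! × [f^{(5)}(34) − f^{(5)}(9)] = 1/30240 × (0.00000 − 0.00000) = 0.00000.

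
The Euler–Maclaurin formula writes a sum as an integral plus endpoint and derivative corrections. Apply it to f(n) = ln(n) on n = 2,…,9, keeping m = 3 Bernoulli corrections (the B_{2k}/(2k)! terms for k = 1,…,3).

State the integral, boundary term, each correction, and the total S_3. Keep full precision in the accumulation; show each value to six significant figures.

∫_2^9 ln(x) dx evaluates to 11.3887.
Endpoint term: (f(2) + f(9))/2 = (0.693147 + 2.19722)/2 = 1.44519.
Running total after boundary: 12.8339.
Correction k=1: B_{2}/2! · (f^{(1)}(9) − f^{(1)}(2)) = 1/12 · (0.111111 − 0.500000) = -0.0324074.
Partial sum through k=1: 12.8015.
Correction k=2: B_{4}/4! · (f^{(3)}(9) − f^{(3)}(2)) = −1/720 · (0.00274348 − 0.250000) = 0.000343412.
Partial sum through k=2: 12.8018.
Correction k=3: B_{6}/6! · (f^{(5)}(9) − f^{(5)}(2)) = 1/30240 · (0.000406442 − 0.750000) = -2.47881e-05.

S_3 ≈ 12.8018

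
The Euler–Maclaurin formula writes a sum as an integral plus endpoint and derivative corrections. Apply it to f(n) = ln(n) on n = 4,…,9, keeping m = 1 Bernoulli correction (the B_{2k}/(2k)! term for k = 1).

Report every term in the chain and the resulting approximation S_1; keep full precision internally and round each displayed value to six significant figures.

S_1 ≈ 11.0100

Integral: ∫_4^9 ln(x) dx = 9.22984.
Endpoint term: (f(4) + f(9))/2 = (1.38629 + 2.19722)/2 = 1.79176.
Running total after boundary: 11.0216.
k=1: B_{2}/(2)! × [f^{(1)}(9) − f^{(1)}(4)] = 1/12 × (0.111111 − 0.250000) = -0.0115741.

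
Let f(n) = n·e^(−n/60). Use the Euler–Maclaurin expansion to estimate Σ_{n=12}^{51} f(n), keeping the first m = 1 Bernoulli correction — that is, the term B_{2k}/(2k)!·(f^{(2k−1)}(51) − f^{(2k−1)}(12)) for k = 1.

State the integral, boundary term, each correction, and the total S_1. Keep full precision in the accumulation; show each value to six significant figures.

S_1 ≈ 706.096

∫_12^51 x·e^(−x/60) dx evaluates to 690.333.
½[f(12) + f(51)] = ½[9.82477 + 21.7982] = 15.8115.
Integral + boundary = 706.145.
Correction k=1: B_{2}/2! · (f^{(1)}(51) − f^{(1)}(12)) = 1/12 · (0.0641122 − 0.654985) = -0.0492394.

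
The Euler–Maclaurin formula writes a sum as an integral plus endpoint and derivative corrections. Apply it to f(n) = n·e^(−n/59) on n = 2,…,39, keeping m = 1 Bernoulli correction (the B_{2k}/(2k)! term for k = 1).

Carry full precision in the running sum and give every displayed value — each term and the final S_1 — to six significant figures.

The integral term ∫_2^39 x·e^(−x/59) dx = 493.648.
½[f(2) + f(39)] = ½[1.93334 + 20.1367] = 11.0350.
Running total after boundary: 504.683.
k=1: B_{2}/(2)! × [f^{(1)}(39) − f^{(1)}(2)] = 1/12 × (0.175026 − 0.933901) = -0.0632396.

S_1 ≈ 504.620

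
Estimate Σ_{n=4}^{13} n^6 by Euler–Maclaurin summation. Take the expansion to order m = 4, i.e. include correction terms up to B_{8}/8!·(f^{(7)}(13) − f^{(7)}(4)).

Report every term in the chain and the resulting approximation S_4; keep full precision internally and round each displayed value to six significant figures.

∫_4^13 x^6 dx evaluates to 8.96173e+06.
Endpoint term: (f(4) + f(13))/2 = (4096.00 + 4.82681e+06)/2 = 2.41545e+06.
So far: 1.13772e+07.
Order-1 term: 1/12 · (2.22776e+06 − 6144.00) = 185134.
After k=1: 1.15623e+07.
Order-2 term: −1/720 · (263640 − 7680.00) = -355.500.
After k=2: 1.15620e+07.
Order-3 term: 1/30240 · (9360.00 − 2880.00) = 0.214286.
After k=3: 1.15620e+07.
Order-4 term: −1/1209600 · (0.00000 − 0.00000) = 0.00000.

S_4 ≈ 1.15620e+07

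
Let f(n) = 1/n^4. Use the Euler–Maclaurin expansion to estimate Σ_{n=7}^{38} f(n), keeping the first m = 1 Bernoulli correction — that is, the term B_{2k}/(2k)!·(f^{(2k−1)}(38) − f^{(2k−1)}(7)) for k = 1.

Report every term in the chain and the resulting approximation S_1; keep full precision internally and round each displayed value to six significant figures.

Integral: ∫_7^38 1/x^4 dx = 0.000965743.
Boundary: ½(f(7) + f(38)) = ½(0.000416493 + 4.79585e-07) = 0.000208486.
So far: 0.00117423.
Order-1 term: 1/12 · (-5.04826e-08 − (-0.000237996)) = 1.98288e-05.

S_1 ≈ 0.00119406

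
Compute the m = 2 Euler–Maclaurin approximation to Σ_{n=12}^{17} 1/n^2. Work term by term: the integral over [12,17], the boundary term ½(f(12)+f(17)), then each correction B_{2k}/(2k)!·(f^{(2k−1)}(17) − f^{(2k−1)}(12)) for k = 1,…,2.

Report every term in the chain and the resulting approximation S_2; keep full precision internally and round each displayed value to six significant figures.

The integral term ∫_12^17 1/x^2 dx = 0.0245098.
Endpoint term: (f(12) + f(17))/2 = (0.00694444 + 0.00346021)/2 = 0.00520233.
So far: 0.0297121.
k=1: B_{2}/(2)! × [f^{(1)}(17) − f^{(1)}(12)] = 1/12 × (-0.000407083 − (-0.00115741)) = 6.25270e-05.
After k=1: 0.0297747.
k=2: B_{4}/(4)! × [f^{(3)}(17) − f^{(3)}(12)] = −1/720 × (-1.69031e-05 − (-9.64506e-05)) = -1.10483e-07.

S_2 ≈ 0.0297745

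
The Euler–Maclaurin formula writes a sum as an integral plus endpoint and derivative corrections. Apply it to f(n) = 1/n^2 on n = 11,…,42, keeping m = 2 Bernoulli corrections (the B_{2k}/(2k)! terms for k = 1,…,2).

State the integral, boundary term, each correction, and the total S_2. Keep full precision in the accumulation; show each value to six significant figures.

The integral term ∫_11^42 1/x^2 dx = 0.0670996.
Endpoint term: (f(11) + f(42))/2 = (0.00826446 + 0.000566893)/2 = 0.00441568.
So far: 0.0715152.
Correction k=1: B_{2}/2! · (f^{(1)}(42) − f^{(1)}(11)) = 1/12 · (-2.69949e-05 − (-0.00150263)) = 0.000122970.
Running total after k=1: 0.0716382.
Correction k=2: B_{4}/4! · (f^{(3)}(42) − f^{(3)}(11)) = −1/720 · (-1.83639e-07 − (-0.000149021)) = -2.06719e-07.

S_2 ≈ 0.0716380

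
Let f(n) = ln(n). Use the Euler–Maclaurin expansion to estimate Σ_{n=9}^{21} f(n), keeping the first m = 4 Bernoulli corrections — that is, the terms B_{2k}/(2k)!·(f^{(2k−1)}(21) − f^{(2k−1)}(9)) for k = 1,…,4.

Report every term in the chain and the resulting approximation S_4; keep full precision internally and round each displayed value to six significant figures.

The integral term ∫_9^21 ln(x) dx = 32.1599.
½[f(9) + f(21)] = ½[2.19722 + 3.04452] = 2.62087.
Integral + boundary = 34.7808.
k=1: B_{2}/(2)! × [f^{(1)}(21) − f^{(1)}(9)] = 1/12 × (0.0476190 − 0.111111) = -0.00529101.
After k=1: 34.7755.
k=2: B_{4}/(4)! × [f^{(3)}(21) − f^{(3)}(9)] = −1/720 × (0.000215959 − 0.00274348) = 3.51045e-06.
After k=2: 34.7755.
k=3: B_{6}/(6)! × [f^{(5)}(21) − f^{(5)}(9)] = 1/30240 × (5.87645e-06 − 0.000406442) = -1.32462e-08.
After k=3: 34.7755.
k=4: B_{8}/(8)! × [f^{(7)}(21) − f^{(7)}(9)] = −1/1209600 × (3.99758e-07 − 0.000150534) = 1.24119e-10.

S_4 ≈ 34.7755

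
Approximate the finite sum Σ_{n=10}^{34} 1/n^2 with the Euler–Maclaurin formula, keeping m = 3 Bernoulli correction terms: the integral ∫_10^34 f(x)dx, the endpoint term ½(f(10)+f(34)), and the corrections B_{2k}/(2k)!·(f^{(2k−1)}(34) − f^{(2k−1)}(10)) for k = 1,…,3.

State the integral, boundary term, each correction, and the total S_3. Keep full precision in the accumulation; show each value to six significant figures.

Integral: ∫_10^34 1/x^2 dx = 0.0705882.
Endpoint term: (f(10) + f(34))/2 = (0.0100000 + 0.000865052)/2 = 0.00543253.
So far: 0.0760208.
k=1: B_{2}/(2)! × [f^{(1)}(34) − f^{(1)}(10)] = 1/12 × (-5.08854e-05 − (-0.00200000)) = 0.000162426.
After k=1: 0.0761832.
k=2: B_{4}/(4)! × [f^{(3)}(34) − f^{(3)}(10)] = −1/720 × (-5.28222e-07 − (-0.000240000)) = -3.32600e-07.
After k=2: 0.0761829.
k=3: B_{6}/(6)! × [f^{(5)}(34) − f^{(5)}(10)] = 1/30240 × (-1.37082e-08 − (-7.20000e-05)) = 2.38050e-09.

S_3 ≈ 0.0761829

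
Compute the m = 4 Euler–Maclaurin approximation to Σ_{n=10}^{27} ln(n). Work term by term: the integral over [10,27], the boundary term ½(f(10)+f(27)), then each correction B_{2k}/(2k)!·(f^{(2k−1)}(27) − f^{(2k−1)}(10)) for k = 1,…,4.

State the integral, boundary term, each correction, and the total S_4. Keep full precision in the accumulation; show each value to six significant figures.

The integral term ∫_10^27 ln(x) dx = 48.9617.
Endpoint term: (f(10) + f(27))/2 = (2.30259 + 3.29584)/2 = 2.79921.
Integral + boundary = 51.7610.
Order-1 term: 1/12 · (0.0370370 − 0.100000) = -0.00524691.
Partial sum through k=1: 51.7557.
Order-2 term: −1/720 · (0.000101611 − 0.00200000) = 2.63665e-06.
Partial sum through k=2: 51.7557.
Order-3 term: 1/30240 · (1.67260e-06 − 0.000240000) = -7.88120e-09.
Partial sum through k=3: 51.7557.
Order-4 term: −1/1209600 · (6.88313e-08 − 7.20000e-05) = 5.94669e-11.

S_4 ≈ 51.7557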